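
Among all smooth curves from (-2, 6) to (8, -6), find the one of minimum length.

Arc-length functional: J[y] = ∫ sqrt(1 + (y')^2) dx.
Lagrangian L = sqrt(1 + (y')^2) has no explicit y dependence, so ∂L/∂y = 0 and the Euler-Lagrange equation gives
    d/dx( y' / sqrt(1 + (y')^2) ) = 0  ⇒  y' / sqrt(1 + (y')^2) = const.
Hence y' is constant, so y(x) is affine.
Fitting the endpoints (-2, 6) and (8, -6):
    slope m = ((-6) − 6) / (8 − (-2)) = -6/5,
    intercept c = 6 − m·(-2) = 18/5.
Extremal: y(x) = (-6/5) x + 18/5.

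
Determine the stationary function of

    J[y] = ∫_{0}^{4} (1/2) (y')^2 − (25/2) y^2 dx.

The Lagrangian is L = (1/2) (y')^2 − (25/2) y^2.
Compute ∂L/∂y = -25y, ∂L/∂y' = y'.
The Euler-Lagrange equation d/dx(∂L/∂y') − ∂L/∂y = 0 reduces to
    y'' + 25 y = 0.
Its general solution is
    y(x) = A sin(5x) + B cos(5x),
with A, B fixed by the endpoint conditions.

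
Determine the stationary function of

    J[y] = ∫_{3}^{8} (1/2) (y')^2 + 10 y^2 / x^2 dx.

The Lagrangian is L = (1/2) (y')^2 + 10 y^2 / x^2.
Compute ∂L/∂y = 20y/x^2, ∂L/∂y' = y'.
The Euler-Lagrange equation d/dx(∂L/∂y') − ∂L/∂y = 0 reduces to
    y'' − 20/x^2 · y = 0  (x > 0).
Its general solution is
    y(x) = A x^5 + B x^(-4),
with A, B fixed by the endpoint conditions.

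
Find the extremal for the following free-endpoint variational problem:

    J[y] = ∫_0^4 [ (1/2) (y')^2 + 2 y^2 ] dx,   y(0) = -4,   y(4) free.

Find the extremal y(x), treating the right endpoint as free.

The Lagrangian L = (1/2) (y')^2 + 2 y^2 gives
    ∂L/∂y = 4 y,   ∂L/∂y' = y'.
Euler-Lagrange: y'' − 4 y = 0.
With k = 2, the general solution is
    y(x) = A cosh(2 x) + B sinh(2 x).
Fixed left endpoint y(0) = -4 ⇒ A = -4.
The right endpoint x = 4 is free, so the natural (transversality) condition is ∂L/∂y' |_{x=4} = 0, i.e. y'(4) = 0.
Compute y'(x) = A k sinh(k x) + B k cosh(k x), so
    y'(4) = A k sinh(k·4) + B k cosh(k·4) = 0
    ⇒ B = −A tanh(k·4) = 4 tanh(2·4).
Therefore the extremal is
    y(x) = −4 cosh(2 x) + 4 tanh(2·4) sinh(2 x).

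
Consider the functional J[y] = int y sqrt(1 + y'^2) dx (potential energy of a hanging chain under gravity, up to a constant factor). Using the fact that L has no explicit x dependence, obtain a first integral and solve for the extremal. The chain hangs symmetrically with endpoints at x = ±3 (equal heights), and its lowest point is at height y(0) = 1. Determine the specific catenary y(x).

The Lagrangian L(y, y') = y sqrt(1 + y'^2) has no explicit x dependence, so the Beltrami identity applies:
    L − y' ∂L/∂y' = C.
Compute ∂L/∂y' = y · y' / sqrt(1 + y'^2). Then
    L − y' ∂L/∂y'
    = y sqrt(1 + y'^2) − y · y'^2 / sqrt(1 + y'^2)
    = y (1 + y'^2 − y'^2) / sqrt(1 + y'^2)
    = y / sqrt(1 + y'^2) = C.
Squaring gives y^2 = C^2 (1 + y'^2), i.e.
    y'^2 = y^2 / C^2 − 1.
Separating variables,
    dy / sqrt(y^2 − C^2) = dx / C,
and integrating gives arccosh(y / C) = (x − a)/C, so
    y(x) = C cosh((x − a)/C),
the catenary. The constants C and a are fixed by the two endpoint conditions (and, for the hanging-chain problem, the length constraint selects C).
Now fit the given data. The endpoints x = ±3 are symmetric at equal height, so the catenary is even about its minimum: a = 0 and y(x) = C cosh(x/C). The lowest point is y(0) = C cosh(0) = C, and we are told y(0) = 1, so C = 1. Therefore
    y(x) = cosh(x),
and at the endpoints
    y(±3) = cosh(3).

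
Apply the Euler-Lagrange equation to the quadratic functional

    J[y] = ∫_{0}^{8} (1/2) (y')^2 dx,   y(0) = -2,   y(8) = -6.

The Lagrangian is L = (1/2) (y')^2.
Compute ∂L/∂y = 0, ∂L/∂y' = y'.
The Euler-Lagrange equation d/dx(∂L/∂y') − ∂L/∂y = 0 reduces to
    y'' = 0.
Its general solution is
    y(x) = A x + B,
with A, B fixed by the endpoint conditions.
Applying the endpoint conditions y(0) = -2 and y(8) = -6: solve A·0 + B = -2 and A·8 + B = -6. Subtracting gives A(8 − 0) = -6 − -2, so A = -1/2, and B = -2 − A·0 = -2. Therefore
    y(x) = (-1/2) x - 2.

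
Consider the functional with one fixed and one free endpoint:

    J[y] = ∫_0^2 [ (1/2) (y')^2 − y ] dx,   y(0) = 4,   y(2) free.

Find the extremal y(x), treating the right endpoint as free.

The Lagrangian L = (1/2) (y')^2 − y gives
    ∂L/∂y = −1,   ∂L/∂y' = y'.
Euler-Lagrange: d/dx(y') − (−1) = 0, i.e. y'' + 1 = 0, so
    y(x) = −(1/2) x^2 + C1 x + C2.
Fixed left endpoint y(0) = 4 ⇒ C2 = 4.
The right endpoint x = 2 is free, so the natural (transversality) condition is ∂L/∂y' |_{x=2} = 0, i.e. y'(2) = 0.
Compute y'(x) = −1 x + C1, so y'(2) = −2 + C1 = 0 ⇒ C1 = 2.
Therefore the extremal is
    y(x) = −x^2/2 + 2 x + 4.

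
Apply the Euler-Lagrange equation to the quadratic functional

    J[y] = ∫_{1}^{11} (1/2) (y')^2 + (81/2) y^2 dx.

The Lagrangian is L = (1/2) (y')^2 + (81/2) y^2.
Compute ∂L/∂y = 81y, ∂L/∂y' = y'.
The Euler-Lagrange equation d/dx(∂L/∂y') − ∂L/∂y = 0 reduces to
    y'' − 81 y = 0.
Its general solution is
    y(x) = A e^(9x) + B e^(−9x),
with A, B fixed by the endpoint conditions.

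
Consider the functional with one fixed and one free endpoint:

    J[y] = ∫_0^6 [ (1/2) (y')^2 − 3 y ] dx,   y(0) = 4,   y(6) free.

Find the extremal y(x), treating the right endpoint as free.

The Lagrangian L = (1/2) (y')^2 − 3 y gives
    ∂L/∂y = −3,   ∂L/∂y' = y'.
Euler-Lagrange: d/dx(y') − (−3) = 0, i.e. y'' + 3 = 0, so
    y(x) = −(3/2) x^2 + C1 x + C2.
Fixed left endpoint y(0) = 4 ⇒ C2 = 4.
The right endpoint x = 6 is free, so the natural (transversality) condition is ∂L/∂y' |_{x=6} = 0, i.e. y'(6) = 0.
Compute y'(x) = −3 x + C1, so y'(6) = −18 + C1 = 0 ⇒ C1 = 18.
Therefore the extremal is
    y(x) = −(3/2) x^2 + 18 x + 4.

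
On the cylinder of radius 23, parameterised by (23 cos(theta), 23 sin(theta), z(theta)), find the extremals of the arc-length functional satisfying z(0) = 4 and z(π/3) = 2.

Parameterise the cylinder of radius R = 23 as
    r(θ) = (23 cos θ, 23 sin θ, z(θ)).
The arc-length element is
    ds = sqrt(529 + (dz/dθ)^2) dθ,
so the Lagrangian is L = sqrt(529 + z'^2).
L depends on z' only, not on z or θ, so ∂L/∂z = 0 and
    ∂L/∂z' = z' / sqrt(529 + z'^2).
The Euler-Lagrange equation gives
    d/dθ( z' / sqrt(529 + z'^2) ) = 0,
so z' is constant. Integrating once:
    z(θ) = a θ + b,
a helix on the cylinder (a straight line when the cylinder is unrolled). The constants a, b are determined by the endpoint conditions.
With endpoint conditions z(0) = 4 and z(π/3) = 2: from z(0) = b we get b = 4, and a·π/3 + 4 = 2 gives a = -6/π, so
    z(θ) = (-6/π) θ + 4.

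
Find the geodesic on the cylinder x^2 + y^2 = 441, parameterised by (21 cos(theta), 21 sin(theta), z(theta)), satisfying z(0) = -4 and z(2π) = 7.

Parameterise the cylinder of radius R = 21 as
    r(θ) = (21 cos θ, 21 sin θ, z(θ)).
The arc-length element is
    ds = sqrt(441 + (dz/dθ)^2) dθ,
so the Lagrangian is L = sqrt(441 + z'^2).
L depends on z' only, not on z or θ, so ∂L/∂z = 0 and
    ∂L/∂z' = z' / sqrt(441 + z'^2).
The Euler-Lagrange equation gives
    d/dθ( z' / sqrt(441 + z'^2) ) = 0,
so z' is constant. Integrating once:
    z(θ) = a θ + b,
a helix on the cylinder (a straight line when the cylinder is unrolled). The constants a, b are determined by the endpoint conditions.
With endpoint conditions z(0) = -4 and z(2π) = 7: from z(0) = b we get b = -4, and a·2π + -4 = 7 gives a = 11/(2π), so
    z(θ) = (11/(2π)) θ − 4.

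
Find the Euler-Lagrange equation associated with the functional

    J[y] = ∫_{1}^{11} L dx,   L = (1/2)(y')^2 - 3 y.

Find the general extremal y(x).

The Lagrangian is L = (1/2)(y')^2 - 3 y.
∂L/∂y = -3.
∂L/∂y' = y'.
The Euler-Lagrange equation d/dx(∂L/∂y') − ∂L/∂y = 0 becomes:
    y'' + 3 = 0
General solution: y(x) = -(3/2) x^2 + A x + B, where A and B are arbitrary constants fixed by the endpoint conditions.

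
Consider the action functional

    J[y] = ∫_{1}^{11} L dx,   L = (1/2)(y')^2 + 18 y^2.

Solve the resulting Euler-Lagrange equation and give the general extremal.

The Lagrangian is L = (1/2)(y')^2 + 18 y^2.
∂L/∂y = 36y.
∂L/∂y' = y'.
The Euler-Lagrange equation d/dx(∂L/∂y') − ∂L/∂y = 0 becomes:
    y'' - 36 y = 0
General solution: y(x) = A e^(6x) + B e^(-6x), where A and B are arbitrary constants fixed by the endpoint conditions.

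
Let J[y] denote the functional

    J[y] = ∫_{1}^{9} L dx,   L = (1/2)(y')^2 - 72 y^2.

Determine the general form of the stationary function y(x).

The Lagrangian is L = (1/2)(y')^2 - 72 y^2.
∂L/∂y = -144y.
∂L/∂y' = y'.
The Euler-Lagrange equation d/dx(∂L/∂y') − ∂L/∂y = 0 becomes:
    y'' + 144 y = 0
General solution: y(x) = A sin(12x) + B cos(12x), where A and B are arbitrary constants fixed by the endpoint conditions.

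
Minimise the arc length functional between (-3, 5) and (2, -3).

Arc-length functional: J[y] = ∫ sqrt(1 + (y')^2) dx.
Lagrangian L = sqrt(1 + (y')^2) has no explicit y dependence, so ∂L/∂y = 0 and the Euler-Lagrange equation gives
    d/dx( y' / sqrt(1 + (y')^2) ) = 0  ⇒  y' / sqrt(1 + (y')^2) = const.
Hence y' is constant, so y(x) is affine.
Fitting the endpoints (-3, 5) and (2, -3):
    slope m = ((-3) − 5) / (2 − (-3)) = -8/5,
    intercept c = 5 − m·(-3) = 1/5.
Extremal: y(x) = (-8/5) x + 1/5.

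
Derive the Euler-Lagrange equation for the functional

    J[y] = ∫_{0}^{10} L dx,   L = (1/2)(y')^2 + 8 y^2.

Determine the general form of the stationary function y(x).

The Lagrangian is L = (1/2)(y')^2 + 8 y^2.
∂L/∂y = 16y.
∂L/∂y' = y'.
The Euler-Lagrange equation d/dx(∂L/∂y') − ∂L/∂y = 0 becomes:
    y'' - 16 y = 0
General solution: y(x) = A e^(4x) + B e^(-4x), where A and B are arbitrary constants fixed by the endpoint conditions.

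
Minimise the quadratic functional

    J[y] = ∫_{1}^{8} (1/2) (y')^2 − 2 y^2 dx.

The Lagrangian is L = (1/2) (y')^2 − 2 y^2.
Compute ∂L/∂y = -4y, ∂L/∂y' = y'.
The Euler-Lagrange equation d/dx(∂L/∂y') − ∂L/∂y = 0 reduces to
    y'' + 4 y = 0.
Its general solution is
    y(x) = A sin(2x) + B cos(2x),
with A, B fixed by the endpoint conditions.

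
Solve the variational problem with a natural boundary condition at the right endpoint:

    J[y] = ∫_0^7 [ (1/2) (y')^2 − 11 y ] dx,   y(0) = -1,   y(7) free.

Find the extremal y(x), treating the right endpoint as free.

The Lagrangian L = (1/2) (y')^2 − 11 y gives
    ∂L/∂y = −11,   ∂L/∂y' = y'.
Euler-Lagrange: d/dx(y') − (−11) = 0, i.e. y'' + 11 = 0, so
    y(x) = −(11/2) x^2 + C1 x + C2.
Fixed left endpoint y(0) = -1 ⇒ C2 = -1.
The right endpoint x = 7 is free, so the natural (transversality) condition is ∂L/∂y' |_{x=7} = 0, i.e. y'(7) = 0.
Compute y'(x) = −11 x + C1, so y'(7) = −77 + C1 = 0 ⇒ C1 = 77.
Therefore the extremal is
    y(x) = −(11/2) x^2 + 77 x − 1.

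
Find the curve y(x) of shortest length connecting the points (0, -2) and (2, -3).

Arc-length functional: J[y] = ∫ sqrt(1 + (y')^2) dx.
Lagrangian L = sqrt(1 + (y')^2) has no explicit y dependence, so ∂L/∂y = 0 and the Euler-Lagrange equation gives
    d/dx( y' / sqrt(1 + (y')^2) ) = 0  ⇒  y' / sqrt(1 + (y')^2) = const.
Hence y' is constant, so y(x) is affine.
Fitting the endpoints (0, -2) and (2, -3):
    slope m = ((-3) − (-2)) / (2 − 0) = -1/2,
    intercept c = (-2) − m·0 = -2.
Extremal: y(x) = (-1/2) x - 2.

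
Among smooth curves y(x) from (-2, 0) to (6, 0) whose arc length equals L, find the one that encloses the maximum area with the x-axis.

Set up the augmented Lagrangian using a multiplier λ for the length constraint:
    F(y, y') = y − λ sqrt(1 + y'^2).
F has no explicit x dependence, so the Beltrami identity yields a first integral
    F − y' ∂F/∂y' = C.
Compute ∂F/∂y' = −λ y' / sqrt(1 + y'^2). Then
    y − λ sqrt(1 + y'^2) + λ y'^2 / sqrt(1 + y'^2) = C
    ⇒  y − λ / sqrt(1 + y'^2) = C.
Solving for y' and integrating gives
    (x − a)^2 + (y − b)^2 = λ^2,
a circular arc of radius λ. The constants a, b are determined by the endpoint conditions y(-2) = y(6) = 0, and λ is fixed implicitly by the length constraint
    ∫_{-2}^{6} sqrt(1 + y'^2) dx = L.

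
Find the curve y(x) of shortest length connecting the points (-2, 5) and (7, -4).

Arc-length functional: J[y] = ∫ sqrt(1 + (y')^2) dx.
Lagrangian L = sqrt(1 + (y')^2) has no explicit y dependence, so ∂L/∂y = 0 and the Euler-Lagrange equation gives
    d/dx( y' / sqrt(1 + (y')^2) ) = 0  ⇒  y' / sqrt(1 + (y')^2) = const.
Hence y' is constant, so y(x) is affine.
Fitting the endpoints (-2, 5) and (7, -4):
    slope m = ((-4) − 5) / (7 − (-2)) = -1,
    intercept c = 5 − m·(-2) = 3.
Extremal: y(x) = -x + 3.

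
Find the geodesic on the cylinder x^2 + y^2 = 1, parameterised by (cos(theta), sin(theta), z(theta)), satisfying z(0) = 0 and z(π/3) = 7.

Parameterise the cylinder of radius R = 1 as
    r(θ) = (cos θ, sin θ, z(θ)).
The arc-length element is
    ds = sqrt(1 + (dz/dθ)^2) dθ,
so the Lagrangian is L = sqrt(1 + z'^2).
L depends on z' only, not on z or θ, so ∂L/∂z = 0 and
    ∂L/∂z' = z' / sqrt(1 + z'^2).
The Euler-Lagrange equation gives
    d/dθ( z' / sqrt(1 + z'^2) ) = 0,
so z' is constant. Integrating once:
    z(θ) = a θ + b,
a helix on the cylinder (a straight line when the cylinder is unrolled). The constants a, b are determined by the endpoint conditions.
With endpoint conditions z(0) = 0 and z(π/3) = 7: from z(0) = b we get b = 0, and a·π/3 + 0 = 7 gives a = 21/π, so
    z(θ) = (21/π) θ.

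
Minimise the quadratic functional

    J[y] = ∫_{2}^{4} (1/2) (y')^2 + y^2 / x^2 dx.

The Lagrangian is L = (1/2) (y')^2 + y^2 / x^2.
Compute ∂L/∂y = 2y/x^2, ∂L/∂y' = y'.
The Euler-Lagrange equation d/dx(∂L/∂y') − ∂L/∂y = 0 reduces to
    y'' − 2/x^2 · y = 0  (x > 0).
Its general solution is
    y(x) = A x^2 + B / x,
with A, B fixed by the endpoint conditions.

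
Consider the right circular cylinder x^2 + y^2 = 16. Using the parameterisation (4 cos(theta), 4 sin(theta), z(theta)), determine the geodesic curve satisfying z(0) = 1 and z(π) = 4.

Parameterise the cylinder of radius R = 4 as
    r(θ) = (4 cos θ, 4 sin θ, z(θ)).
The arc-length element is
    ds = sqrt(16 + (dz/dθ)^2) dθ,
so the Lagrangian is L = sqrt(16 + z'^2).
L depends on z' only, not on z or θ, so ∂L/∂z = 0 and
    ∂L/∂z' = z' / sqrt(16 + z'^2).
The Euler-Lagrange equation gives
    d/dθ( z' / sqrt(16 + z'^2) ) = 0,
so z' is constant. Integrating once:
    z(θ) = a θ + b,
a helix on the cylinder (a straight line when the cylinder is unrolled). The constants a, b are determined by the endpoint conditions.
With endpoint conditions z(0) = 1 and z(π) = 4: from z(0) = b we get b = 1, and a·π + 1 = 4 gives a = 3/π, so
    z(θ) = (3/π) θ + 1.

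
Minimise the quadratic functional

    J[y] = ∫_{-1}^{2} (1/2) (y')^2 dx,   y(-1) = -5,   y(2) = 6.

The Lagrangian is L = (1/2) (y')^2.
Compute ∂L/∂y = 0, ∂L/∂y' = y'.
The Euler-Lagrange equation d/dx(∂L/∂y') − ∂L/∂y = 0 reduces to
    y'' = 0.
Its general solution is
    y(x) = A x + B,
with A, B fixed by the endpoint conditions.
Applying the endpoint conditions y(-1) = -5 and y(2) = 6: solve A·-1 + B = -5 and A·2 + B = 6. Subtracting gives A(2 − -1) = 6 − -5, so A = 11/3, and B = -5 − A·-1 = -4/3. Therefore
    y(x) = (11/3) x - 4/3.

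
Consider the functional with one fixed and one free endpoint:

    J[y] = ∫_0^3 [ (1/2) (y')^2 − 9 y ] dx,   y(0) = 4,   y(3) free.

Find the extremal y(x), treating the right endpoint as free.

The Lagrangian L = (1/2) (y')^2 − 9 y gives
    ∂L/∂y = −9,   ∂L/∂y' = y'.
Euler-Lagrange: d/dx(y') − (−9) = 0, i.e. y'' + 9 = 0, so
    y(x) = −(9/2) x^2 + C1 x + C2.
Fixed left endpoint y(0) = 4 ⇒ C2 = 4.
The right endpoint x = 3 is free, so the natural (transversality) condition is ∂L/∂y' |_{x=3} = 0, i.e. y'(3) = 0.
Compute y'(x) = −9 x + C1, so y'(3) = −27 + C1 = 0 ⇒ C1 = 27.
Therefore the extremal is
    y(x) = −(9/2) x^2 + 27 x + 4.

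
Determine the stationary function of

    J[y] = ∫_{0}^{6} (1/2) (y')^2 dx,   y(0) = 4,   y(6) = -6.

The Lagrangian is L = (1/2) (y')^2.
Compute ∂L/∂y = 0, ∂L/∂y' = y'.
The Euler-Lagrange equation d/dx(∂L/∂y') − ∂L/∂y = 0 reduces to
    y'' = 0.
Its general solution is
    y(x) = A x + B,
with A, B fixed by the endpoint conditions.
Applying the endpoint conditions y(0) = 4 and y(6) = -6: solve A·0 + B = 4 and A·6 + B = -6. Subtracting gives A(6 − 0) = -6 − 4, so A = -5/3, and B = 4 − A·0 = 4. Therefore
    y(x) = (-5/3) x + 4.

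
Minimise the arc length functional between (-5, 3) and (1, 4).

Arc-length functional: J[y] = ∫ sqrt(1 + (y')^2) dx.
Lagrangian L = sqrt(1 + (y')^2) has no explicit y dependence, so ∂L/∂y = 0 and the Euler-Lagrange equation gives
    d/dx( y' / sqrt(1 + (y')^2) ) = 0  ⇒  y' / sqrt(1 + (y')^2) = const.
Hence y' is constant, so y(x) is affine.
Fitting the endpoints (-5, 3) and (1, 4):
    slope m = (4 − 3) / (1 − (-5)) = 1/6,
    intercept c = 3 − m·(-5) = 23/6.
Extremal: y(x) = (1/6) x + 23/6.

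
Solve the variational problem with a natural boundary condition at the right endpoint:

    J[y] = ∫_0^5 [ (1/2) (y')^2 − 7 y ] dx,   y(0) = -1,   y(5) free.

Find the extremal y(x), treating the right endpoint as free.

The Lagrangian L = (1/2) (y')^2 − 7 y gives
    ∂L/∂y = −7,   ∂L/∂y' = y'.
Euler-Lagrange: d/dx(y') − (−7) = 0, i.e. y'' + 7 = 0, so
    y(x) = −(7/2) x^2 + C1 x + C2.
Fixed left endpoint y(0) = -1 ⇒ C2 = -1.
The right endpoint x = 5 is free, so the natural (transversality) condition is ∂L/∂y' |_{x=5} = 0, i.e. y'(5) = 0.
Compute y'(x) = −7 x + C1, so y'(5) = −35 + C1 = 0 ⇒ C1 = 35.
Therefore the extremal is
    y(x) = −(7/2) x^2 + 35 x − 1.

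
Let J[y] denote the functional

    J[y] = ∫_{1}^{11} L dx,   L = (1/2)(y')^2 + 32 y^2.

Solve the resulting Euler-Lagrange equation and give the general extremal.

The Lagrangian is L = (1/2)(y')^2 + 32 y^2.
∂L/∂y = 64y.
∂L/∂y' = y'.
The Euler-Lagrange equation d/dx(∂L/∂y') − ∂L/∂y = 0 becomes:
    y'' - 64 y = 0
General solution: y(x) = A e^(8x) + B e^(-8x), where A and B are arbitrary constants fixed by the endpoint conditions.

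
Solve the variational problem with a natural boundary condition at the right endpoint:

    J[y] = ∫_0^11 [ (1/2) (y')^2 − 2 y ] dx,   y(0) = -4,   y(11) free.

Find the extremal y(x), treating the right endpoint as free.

The Lagrangian L = (1/2) (y')^2 − 2 y gives
    ∂L/∂y = −2,   ∂L/∂y' = y'.
Euler-Lagrange: d/dx(y') − (−2) = 0, i.e. y'' + 2 = 0, so
    y(x) = −(2/2) x^2 + C1 x + C2.
Fixed left endpoint y(0) = -4 ⇒ C2 = -4.
The right endpoint x = 11 is free, so the natural (transversality) condition is ∂L/∂y' |_{x=11} = 0, i.e. y'(11) = 0.
Compute y'(x) = −2 x + C1, so y'(11) = −22 + C1 = 0 ⇒ C1 = 22.
Therefore the extremal is
    y(x) = −x^2 + 22 x − 4.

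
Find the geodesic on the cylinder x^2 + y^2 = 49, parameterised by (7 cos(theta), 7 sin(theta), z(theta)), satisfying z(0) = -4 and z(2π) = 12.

Parameterise the cylinder of radius R = 7 as
    r(θ) = (7 cos θ, 7 sin θ, z(θ)).
The arc-length element is
    ds = sqrt(49 + (dz/dθ)^2) dθ,
so the Lagrangian is L = sqrt(49 + z'^2).
L depends on z' only, not on z or θ, so ∂L/∂z = 0 and
    ∂L/∂z' = z' / sqrt(49 + z'^2).
The Euler-Lagrange equation gives
    d/dθ( z' / sqrt(49 + z'^2) ) = 0,
so z' is constant. Integrating once:
    z(θ) = a θ + b,
a helix on the cylinder (a straight line when the cylinder is unrolled). The constants a, b are determined by the endpoint conditions.
With endpoint conditions z(0) = -4 and z(2π) = 12: from z(0) = b we get b = -4, and a·2π + -4 = 12 gives a = 8/π, so
    z(θ) = (8/π) θ − 4.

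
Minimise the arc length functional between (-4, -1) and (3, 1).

Arc-length functional: J[y] = ∫ sqrt(1 + (y')^2) dx.
Lagrangian L = sqrt(1 + (y')^2) has no explicit y dependence, so ∂L/∂y = 0 and the Euler-Lagrange equation gives
    d/dx( y' / sqrt(1 + (y')^2) ) = 0  ⇒  y' / sqrt(1 + (y')^2) = const.
Hence y' is constant, so y(x) is affine.
Fitting the endpoints (-4, -1) and (3, 1):
    slope m = (1 − (-1)) / (3 − (-4)) = 2/7,
    intercept c = (-1) − m·(-4) = 1/7.
Extremal: y(x) = (2/7) x + 1/7.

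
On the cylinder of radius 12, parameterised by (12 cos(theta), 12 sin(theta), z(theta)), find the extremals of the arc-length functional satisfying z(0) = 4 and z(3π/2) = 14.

Parameterise the cylinder of radius R = 12 as
    r(θ) = (12 cos θ, 12 sin θ, z(θ)).
The arc-length element is
    ds = sqrt(144 + (dz/dθ)^2) dθ,
so the Lagrangian is L = sqrt(144 + z'^2).
L depends on z' only, not on z or θ, so ∂L/∂z = 0 and
    ∂L/∂z' = z' / sqrt(144 + z'^2).
The Euler-Lagrange equation gives
    d/dθ( z' / sqrt(144 + z'^2) ) = 0,
so z' is constant. Integrating once:
    z(θ) = a θ + b,
a helix on the cylinder (a straight line when the cylinder is unrolled). The constants a, b are determined by the endpoint conditions.
With endpoint conditions z(0) = 4 and z(3π/2) = 14: from z(0) = b we get b = 4, and a·3π/2 + 4 = 14 gives a = 20/(3π), so
    z(θ) = (20/(3π)) θ + 4.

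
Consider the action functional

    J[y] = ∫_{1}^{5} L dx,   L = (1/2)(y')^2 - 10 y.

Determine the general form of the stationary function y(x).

The Lagrangian is L = (1/2)(y')^2 - 10 y.
∂L/∂y = -10.
∂L/∂y' = y'.
The Euler-Lagrange equation d/dx(∂L/∂y') − ∂L/∂y = 0 becomes:
    y'' + 10 = 0
General solution: y(x) = -5 x^2 + A x + B, where A and B are arbitrary constants fixed by the endpoint conditions.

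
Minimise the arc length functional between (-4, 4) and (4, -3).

Arc-length functional: J[y] = ∫ sqrt(1 + (y')^2) dx.
Lagrangian L = sqrt(1 + (y')^2) has no explicit y dependence, so ∂L/∂y = 0 and the Euler-Lagrange equation gives
    d/dx( y' / sqrt(1 + (y')^2) ) = 0  ⇒  y' / sqrt(1 + (y')^2) = const.
Hence y' is constant, so y(x) is affine.
Fitting the endpoints (-4, 4) and (4, -3):
    slope m = ((-3) − 4) / (4 − (-4)) = -7/8,
    intercept c = 4 − m·(-4) = 1/2.
Extremal: y(x) = (-7/8) x + 1/2.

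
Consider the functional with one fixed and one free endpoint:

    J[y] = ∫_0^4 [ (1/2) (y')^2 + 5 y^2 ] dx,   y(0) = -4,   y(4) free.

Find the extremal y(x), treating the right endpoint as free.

The Lagrangian L = (1/2) (y')^2 + 5 y^2 gives
    ∂L/∂y = 10 y,   ∂L/∂y' = y'.
Euler-Lagrange: y'' − 10 y = 0.
With k = sqrt(10), the general solution is
    y(x) = A cosh(sqrt(10) x) + B sinh(sqrt(10) x).
Fixed left endpoint y(0) = -4 ⇒ A = -4.
The right endpoint x = 4 is free, so the natural (transversality) condition is ∂L/∂y' |_{x=4} = 0, i.e. y'(4) = 0.
Compute y'(x) = A k sinh(k x) + B k cosh(k x), so
    y'(4) = A k sinh(k·4) + B k cosh(k·4) = 0
    ⇒ B = −A tanh(k·4) = 4 tanh(sqrt(10)·4).
Therefore the extremal is
    y(x) = −4 cosh(sqrt(10) x) + 4 tanh(sqrt(10)·4) sinh(sqrt(10) x).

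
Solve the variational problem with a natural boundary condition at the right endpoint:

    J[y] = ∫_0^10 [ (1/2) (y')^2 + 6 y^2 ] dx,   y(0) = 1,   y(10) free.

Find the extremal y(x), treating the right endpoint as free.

The Lagrangian L = (1/2) (y')^2 + 6 y^2 gives
    ∂L/∂y = 12 y,   ∂L/∂y' = y'.
Euler-Lagrange: y'' − 12 y = 0.
With k = sqrt(12), the general solution is
    y(x) = A cosh(sqrt(12) x) + B sinh(sqrt(12) x).
Fixed left endpoint y(0) = 1 ⇒ A = 1.
The right endpoint x = 10 is free, so the natural (transversality) condition is ∂L/∂y' |_{x=10} = 0, i.e. y'(10) = 0.
Compute y'(x) = A k sinh(k x) + B k cosh(k x), so
    y'(10) = A k sinh(k·10) + B k cosh(k·10) = 0
    ⇒ B = −A tanh(k·10) = − tanh(sqrt(12)·10).
Therefore the extremal is
    y(x) = cosh(sqrt(12) x) − tanh(sqrt(12)·10) sinh(sqrt(12) x).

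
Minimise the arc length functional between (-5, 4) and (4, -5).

Arc-length functional: J[y] = ∫ sqrt(1 + (y')^2) dx.
Lagrangian L = sqrt(1 + (y')^2) has no explicit y dependence, so ∂L/∂y = 0 and the Euler-Lagrange equation gives
    d/dx( y' / sqrt(1 + (y')^2) ) = 0  ⇒  y' / sqrt(1 + (y')^2) = const.
Hence y' is constant, so y(x) is affine.
Fitting the endpoints (-5, 4) and (4, -5):
    slope m = ((-5) − 4) / (4 − (-5)) = -1,
    intercept c = 4 − m·(-5) = -1.
Extremal: y(x) = -x - 1.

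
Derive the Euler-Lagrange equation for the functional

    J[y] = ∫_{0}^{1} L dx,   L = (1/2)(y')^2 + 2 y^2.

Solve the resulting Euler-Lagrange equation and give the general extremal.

The Lagrangian is L = (1/2)(y')^2 + 2 y^2.
∂L/∂y = 4y.
∂L/∂y' = y'.
The Euler-Lagrange equation d/dx(∂L/∂y') − ∂L/∂y = 0 becomes:
    y'' - 4 y = 0
General solution: y(x) = A e^(2x) + B e^(-2x), where A and B are arbitrary constants fixed by the endpoint conditions.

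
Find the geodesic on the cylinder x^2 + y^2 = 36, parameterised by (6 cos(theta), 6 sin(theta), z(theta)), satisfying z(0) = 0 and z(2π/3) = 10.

Parameterise the cylinder of radius R = 6 as
    r(θ) = (6 cos θ, 6 sin θ, z(θ)).
The arc-length element is
    ds = sqrt(36 + (dz/dθ)^2) dθ,
so the Lagrangian is L = sqrt(36 + z'^2).
L depends on z' only, not on z or θ, so ∂L/∂z = 0 and
    ∂L/∂z' = z' / sqrt(36 + z'^2).
The Euler-Lagrange equation gives
    d/dθ( z' / sqrt(36 + z'^2) ) = 0,
so z' is constant. Integrating once:
    z(θ) = a θ + b,
a helix on the cylinder (a straight line when the cylinder is unrolled). The constants a, b are determined by the endpoint conditions.
With endpoint conditions z(0) = 0 and z(2π/3) = 10: from z(0) = b we get b = 0, and a·2π/3 + 0 = 10 gives a = 15/π, so
    z(θ) = (15/π) θ.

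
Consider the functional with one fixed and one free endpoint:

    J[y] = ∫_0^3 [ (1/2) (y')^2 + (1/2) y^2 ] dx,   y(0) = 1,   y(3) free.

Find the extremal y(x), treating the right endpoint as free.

The Lagrangian L = (1/2) (y')^2 + (1/2) y^2 gives
    ∂L/∂y = 1 y,   ∂L/∂y' = y'.
Euler-Lagrange: y'' − y = 0.
With k = 1, the general solution is
    y(x) = A cosh(x) + B sinh(x).
Fixed left endpoint y(0) = 1 ⇒ A = 1.
The right endpoint x = 3 is free, so the natural (transversality) condition is ∂L/∂y' |_{x=3} = 0, i.e. y'(3) = 0.
Compute y'(x) = A k sinh(k x) + B k cosh(k x), so
    y'(3) = A k sinh(k·3) + B k cosh(k·3) = 0
    ⇒ B = −A tanh(k·3) = − tanh(1·3).
Therefore the extremal is
    y(x) = cosh(1 x) − tanh(1·3) sinh(1 x).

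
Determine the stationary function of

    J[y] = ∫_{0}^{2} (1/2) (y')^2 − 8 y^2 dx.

The Lagrangian is L = (1/2) (y')^2 − 8 y^2.
Compute ∂L/∂y = -16y, ∂L/∂y' = y'.
The Euler-Lagrange equation d/dx(∂L/∂y') − ∂L/∂y = 0 reduces to
    y'' + 16 y = 0.
Its general solution is
    y(x) = A sin(4x) + B cos(4x),
with A, B fixed by the endpoint conditions.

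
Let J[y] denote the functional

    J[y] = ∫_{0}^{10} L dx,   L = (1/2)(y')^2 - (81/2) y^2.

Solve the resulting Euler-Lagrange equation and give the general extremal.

The Lagrangian is L = (1/2)(y')^2 - (81/2) y^2.
∂L/∂y = -81y.
∂L/∂y' = y'.
The Euler-Lagrange equation d/dx(∂L/∂y') − ∂L/∂y = 0 becomes:
    y'' + 81 y = 0
General solution: y(x) = A sin(9x) + B cos(9x), where A and B are arbitrary constants fixed by the endpoint conditions.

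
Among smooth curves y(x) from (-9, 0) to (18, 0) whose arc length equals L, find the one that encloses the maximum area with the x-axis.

Set up the augmented Lagrangian using a multiplier λ for the length constraint:
    F(y, y') = y − λ sqrt(1 + y'^2).
F has no explicit x dependence, so the Beltrami identity yields a first integral
    F − y' ∂F/∂y' = C.
Compute ∂F/∂y' = −λ y' / sqrt(1 + y'^2). Then
    y − λ sqrt(1 + y'^2) + λ y'^2 / sqrt(1 + y'^2) = C
    ⇒  y − λ / sqrt(1 + y'^2) = C.
Solving for y' and integrating gives
    (x − a)^2 + (y − b)^2 = λ^2,
a circular arc of radius λ. The constants a, b are determined by the endpoint conditions y(-9) = y(18) = 0, and λ is fixed implicitly by the length constraint
    ∫_{-9}^{18} sqrt(1 + y'^2) dx = L.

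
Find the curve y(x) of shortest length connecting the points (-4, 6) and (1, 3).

Arc-length functional: J[y] = ∫ sqrt(1 + (y')^2) dx.
Lagrangian L = sqrt(1 + (y')^2) has no explicit y dependence, so ∂L/∂y = 0 and the Euler-Lagrange equation gives
    d/dx( y' / sqrt(1 + (y')^2) ) = 0  ⇒  y' / sqrt(1 + (y')^2) = const.
Hence y' is constant, so y(x) is affine.
Fitting the endpoints (-4, 6) and (1, 3):
    slope m = (3 − 6) / (1 − (-4)) = -3/5,
    intercept c = 6 − m·(-4) = 18/5.
Extremal: y(x) = (-3/5) x + 18/5.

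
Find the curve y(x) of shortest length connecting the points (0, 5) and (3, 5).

Arc-length functional: J[y] = ∫ sqrt(1 + (y')^2) dx.
Lagrangian L = sqrt(1 + (y')^2) has no explicit y dependence, so ∂L/∂y = 0 and the Euler-Lagrange equation gives
    d/dx( y' / sqrt(1 + (y')^2) ) = 0  ⇒  y' / sqrt(1 + (y')^2) = const.
Hence y' is constant, so y(x) is affine.
Fitting the endpoints (0, 5) and (3, 5):
    slope m = (5 − 5) / (3 − 0) = 0,
    intercept c = 5 − m·0 = 5.
Extremal: y(x) = 5.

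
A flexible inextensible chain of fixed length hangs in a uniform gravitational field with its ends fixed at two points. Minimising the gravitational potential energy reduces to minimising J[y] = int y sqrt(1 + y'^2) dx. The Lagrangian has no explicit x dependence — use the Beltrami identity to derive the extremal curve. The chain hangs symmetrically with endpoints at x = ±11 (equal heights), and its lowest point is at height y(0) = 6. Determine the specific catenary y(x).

The Lagrangian L(y, y') = y sqrt(1 + y'^2) has no explicit x dependence, so the Beltrami identity applies:
    L − y' ∂L/∂y' = C.
Compute ∂L/∂y' = y · y' / sqrt(1 + y'^2). Then
    L − y' ∂L/∂y'
    = y sqrt(1 + y'^2) − y · y'^2 / sqrt(1 + y'^2)
    = y (1 + y'^2 − y'^2) / sqrt(1 + y'^2)
    = y / sqrt(1 + y'^2) = C.
Squaring gives y^2 = C^2 (1 + y'^2), i.e.
    y'^2 = y^2 / C^2 − 1.
Separating variables,
    dy / sqrt(y^2 − C^2) = dx / C,
and integrating gives arccosh(y / C) = (x − a)/C, so
    y(x) = C cosh((x − a)/C),
the catenary. The constants C and a are fixed by the two endpoint conditions (and, for the hanging-chain problem, the length constraint selects C).
Now fit the given data. The endpoints x = ±11 are symmetric at equal height, so the catenary is even about its minimum: a = 0 and y(x) = C cosh(x/C). The lowest point is y(0) = C cosh(0) = C, and we are told y(0) = 6, so C = 6. Therefore
    y(x) = 6 cosh(x/6),
and at the endpoints
    y(±11) = 6 cosh(11/6).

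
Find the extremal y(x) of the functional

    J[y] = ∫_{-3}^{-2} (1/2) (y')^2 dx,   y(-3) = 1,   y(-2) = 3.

The Lagrangian is L = (1/2) (y')^2.
Compute ∂L/∂y = 0, ∂L/∂y' = y'.
The Euler-Lagrange equation d/dx(∂L/∂y') − ∂L/∂y = 0 reduces to
    y'' = 0.
Its general solution is
    y(x) = A x + B,
with A, B fixed by the endpoint conditions.
Applying the endpoint conditions y(-3) = 1 and y(-2) = 3: solve A·-3 + B = 1 and A·-2 + B = 3. Subtracting gives A(-2 − -3) = 3 − 1, so A = 2, and B = 1 − A·-3 = 7. Therefore
    y(x) = 2 x + 7.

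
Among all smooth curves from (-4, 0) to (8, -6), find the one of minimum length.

Arc-length functional: J[y] = ∫ sqrt(1 + (y')^2) dx.
Lagrangian L = sqrt(1 + (y')^2) has no explicit y dependence, so ∂L/∂y = 0 and the Euler-Lagrange equation gives
    d/dx( y' / sqrt(1 + (y')^2) ) = 0  ⇒  y' / sqrt(1 + (y')^2) = const.
Hence y' is constant, so y(x) is affine.
Fitting the endpoints (-4, 0) and (8, -6):
    slope m = ((-6) − 0) / (8 − (-4)) = -1/2,
    intercept c = 0 − m·(-4) = -2.
Extremal: y(x) = (-1/2) x - 2.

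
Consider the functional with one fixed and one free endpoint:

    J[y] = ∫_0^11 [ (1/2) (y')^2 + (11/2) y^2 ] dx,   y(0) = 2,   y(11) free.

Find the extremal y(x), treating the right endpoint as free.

The Lagrangian L = (1/2) (y')^2 + (11/2) y^2 gives
    ∂L/∂y = 11 y,   ∂L/∂y' = y'.
Euler-Lagrange: y'' − 11 y = 0.
With k = sqrt(11), the general solution is
    y(x) = A cosh(sqrt(11) x) + B sinh(sqrt(11) x).
Fixed left endpoint y(0) = 2 ⇒ A = 2.
The right endpoint x = 11 is free, so the natural (transversality) condition is ∂L/∂y' |_{x=11} = 0, i.e. y'(11) = 0.
Compute y'(x) = A k sinh(k x) + B k cosh(k x), so
    y'(11) = A k sinh(k·11) + B k cosh(k·11) = 0
    ⇒ B = −A tanh(k·11) = − 2 tanh(sqrt(11)·11).
Therefore the extremal is
    y(x) = 2 cosh(sqrt(11) x) − 2 tanh(sqrt(11)·11) sinh(sqrt(11) x).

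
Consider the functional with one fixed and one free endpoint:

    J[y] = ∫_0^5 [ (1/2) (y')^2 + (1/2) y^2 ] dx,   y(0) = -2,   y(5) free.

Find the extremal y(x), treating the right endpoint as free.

The Lagrangian L = (1/2) (y')^2 + (1/2) y^2 gives
    ∂L/∂y = 1 y,   ∂L/∂y' = y'.
Euler-Lagrange: y'' − y = 0.
With k = 1, the general solution is
    y(x) = A cosh(x) + B sinh(x).
Fixed left endpoint y(0) = -2 ⇒ A = -2.
The right endpoint x = 5 is free, so the natural (transversality) condition is ∂L/∂y' |_{x=5} = 0, i.e. y'(5) = 0.
Compute y'(x) = A k sinh(k x) + B k cosh(k x), so
    y'(5) = A k sinh(k·5) + B k cosh(k·5) = 0
    ⇒ B = −A tanh(k·5) = 2 tanh(1·5).
Therefore the extremal is
    y(x) = −2 cosh(1 x) + 2 tanh(1·5) sinh(1 x).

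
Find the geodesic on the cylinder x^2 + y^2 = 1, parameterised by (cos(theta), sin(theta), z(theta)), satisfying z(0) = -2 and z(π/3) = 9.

Parameterise the cylinder of radius R = 1 as
    r(θ) = (cos θ, sin θ, z(θ)).
The arc-length element is
    ds = sqrt(1 + (dz/dθ)^2) dθ,
so the Lagrangian is L = sqrt(1 + z'^2).
L depends on z' only, not on z or θ, so ∂L/∂z = 0 and
    ∂L/∂z' = z' / sqrt(1 + z'^2).
The Euler-Lagrange equation gives
    d/dθ( z' / sqrt(1 + z'^2) ) = 0,
so z' is constant. Integrating once:
    z(θ) = a θ + b,
a helix on the cylinder (a straight line when the cylinder is unrolled). The constants a, b are determined by the endpoint conditions.
With endpoint conditions z(0) = -2 and z(π/3) = 9: from z(0) = b we get b = -2, and a·π/3 + -2 = 9 gives a = 33/π, so
    z(θ) = (33/π) θ − 2.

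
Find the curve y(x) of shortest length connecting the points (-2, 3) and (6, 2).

Arc-length functional: J[y] = ∫ sqrt(1 + (y')^2) dx.
Lagrangian L = sqrt(1 + (y')^2) has no explicit y dependence, so ∂L/∂y = 0 and the Euler-Lagrange equation gives
    d/dx( y' / sqrt(1 + (y')^2) ) = 0  ⇒  y' / sqrt(1 + (y')^2) = const.
Hence y' is constant, so y(x) is affine.
Fitting the endpoints (-2, 3) and (6, 2):
    slope m = (2 − 3) / (6 − (-2)) = -1/8,
    intercept c = 3 − m·(-2) = 11/4.
Extremal: y(x) = (-1/8) x + 11/4.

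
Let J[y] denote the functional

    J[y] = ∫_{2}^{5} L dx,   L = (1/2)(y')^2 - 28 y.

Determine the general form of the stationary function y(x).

The Lagrangian is L = (1/2)(y')^2 - 28 y.
∂L/∂y = -28.
∂L/∂y' = y'.
The Euler-Lagrange equation d/dx(∂L/∂y') − ∂L/∂y = 0 becomes:
    y'' + 28 = 0
General solution: y(x) = -14 x^2 + A x + B, where A and B are arbitrary constants fixed by the endpoint conditions.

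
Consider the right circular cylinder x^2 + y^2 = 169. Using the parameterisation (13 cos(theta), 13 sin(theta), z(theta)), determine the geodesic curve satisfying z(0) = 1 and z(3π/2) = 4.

Parameterise the cylinder of radius R = 13 as
    r(θ) = (13 cos θ, 13 sin θ, z(θ)).
The arc-length element is
    ds = sqrt(169 + (dz/dθ)^2) dθ,
so the Lagrangian is L = sqrt(169 + z'^2).
L depends on z' only, not on z or θ, so ∂L/∂z = 0 and
    ∂L/∂z' = z' / sqrt(169 + z'^2).
The Euler-Lagrange equation gives
    d/dθ( z' / sqrt(169 + z'^2) ) = 0,
so z' is constant. Integrating once:
    z(θ) = a θ + b,
a helix on the cylinder (a straight line when the cylinder is unrolled). The constants a, b are determined by the endpoint conditions.
With endpoint conditions z(0) = 1 and z(3π/2) = 4: from z(0) = b we get b = 1, and a·3π/2 + 1 = 4 gives a = 2/π, so
    z(θ) = (2/π) θ + 1.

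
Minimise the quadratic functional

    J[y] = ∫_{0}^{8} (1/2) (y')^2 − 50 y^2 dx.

The Lagrangian is L = (1/2) (y')^2 − 50 y^2.
Compute ∂L/∂y = -100y, ∂L/∂y' = y'.
The Euler-Lagrange equation d/dx(∂L/∂y') − ∂L/∂y = 0 reduces to
    y'' + 100 y = 0.
Its general solution is
    y(x) = A sin(10x) + B cos(10x),
with A, B fixed by the endpoint conditions.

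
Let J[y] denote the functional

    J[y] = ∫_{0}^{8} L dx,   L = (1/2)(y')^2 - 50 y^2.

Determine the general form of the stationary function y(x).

The Lagrangian is L = (1/2)(y')^2 - 50 y^2.
∂L/∂y = -100y.
∂L/∂y' = y'.
The Euler-Lagrange equation d/dx(∂L/∂y') − ∂L/∂y = 0 becomes:
    y'' + 100 y = 0
General solution: y(x) = A sin(10x) + B cos(10x), where A and B are arbitrary constants fixed by the endpoint conditions.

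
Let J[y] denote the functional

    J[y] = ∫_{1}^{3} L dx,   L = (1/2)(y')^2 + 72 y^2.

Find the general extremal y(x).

The Lagrangian is L = (1/2)(y')^2 + 72 y^2.
∂L/∂y = 144y.
∂L/∂y' = y'.
The Euler-Lagrange equation d/dx(∂L/∂y') − ∂L/∂y = 0 becomes:
    y'' - 144 y = 0
General solution: y(x) = A e^(12x) + B e^(-12x), where A and B are arbitrary constants fixed by the endpoint conditions.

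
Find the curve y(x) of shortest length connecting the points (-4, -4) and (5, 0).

Arc-length functional: J[y] = ∫ sqrt(1 + (y')^2) dx.
Lagrangian L = sqrt(1 + (y')^2) has no explicit y dependence, so ∂L/∂y = 0 and the Euler-Lagrange equation gives
    d/dx( y' / sqrt(1 + (y')^2) ) = 0  ⇒  y' / sqrt(1 + (y')^2) = const.
Hence y' is constant, so y(x) is affine.
Fitting the endpoints (-4, -4) and (5, 0):
    slope m = (0 − (-4)) / (5 − (-4)) = 4/9,
    intercept c = (-4) − m·(-4) = -20/9.
Extremal: y(x) = (4/9) x - 20/9.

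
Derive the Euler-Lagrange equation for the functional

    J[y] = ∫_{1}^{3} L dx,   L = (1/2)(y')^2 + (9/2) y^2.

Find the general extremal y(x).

The Lagrangian is L = (1/2)(y')^2 + (9/2) y^2.
∂L/∂y = 9y.
∂L/∂y' = y'.
The Euler-Lagrange equation d/dx(∂L/∂y') − ∂L/∂y = 0 becomes:
    y'' - 9 y = 0
General solution: y(x) = A e^(3x) + B e^(-3x), where A and B are arbitrary constants fixed by the endpoint conditions.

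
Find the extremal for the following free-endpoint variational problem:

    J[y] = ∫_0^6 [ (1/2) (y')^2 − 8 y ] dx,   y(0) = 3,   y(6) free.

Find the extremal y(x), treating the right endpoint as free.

The Lagrangian L = (1/2) (y')^2 − 8 y gives
    ∂L/∂y = −8,   ∂L/∂y' = y'.
Euler-Lagrange: d/dx(y') − (−8) = 0, i.e. y'' + 8 = 0, so
    y(x) = −(8/2) x^2 + C1 x + C2.
Fixed left endpoint y(0) = 3 ⇒ C2 = 3.
The right endpoint x = 6 is free, so the natural (transversality) condition is ∂L/∂y' |_{x=6} = 0, i.e. y'(6) = 0.
Compute y'(x) = −8 x + C1, so y'(6) = −48 + C1 = 0 ⇒ C1 = 48.
Therefore the extremal is
    y(x) = −4 x^2 + 48 x + 3.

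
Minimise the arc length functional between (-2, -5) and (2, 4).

Arc-length functional: J[y] = ∫ sqrt(1 + (y')^2) dx.
Lagrangian L = sqrt(1 + (y')^2) has no explicit y dependence, so ∂L/∂y = 0 and the Euler-Lagrange equation gives
    d/dx( y' / sqrt(1 + (y')^2) ) = 0  ⇒  y' / sqrt(1 + (y')^2) = const.
Hence y' is constant, so y(x) is affine.
Fitting the endpoints (-2, -5) and (2, 4):
    slope m = (4 − (-5)) / (2 − (-2)) = 9/4,
    intercept c = (-5) − m·(-2) = -1/2.
Extremal: y(x) = (9/4) x - 1/2.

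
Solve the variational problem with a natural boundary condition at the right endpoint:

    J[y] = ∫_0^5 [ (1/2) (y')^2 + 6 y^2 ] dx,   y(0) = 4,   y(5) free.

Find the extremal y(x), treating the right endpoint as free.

The Lagrangian L = (1/2) (y')^2 + 6 y^2 gives
    ∂L/∂y = 12 y,   ∂L/∂y' = y'.
Euler-Lagrange: y'' − 12 y = 0.
With k = sqrt(12), the general solution is
    y(x) = A cosh(sqrt(12) x) + B sinh(sqrt(12) x).
Fixed left endpoint y(0) = 4 ⇒ A = 4.
The right endpoint x = 5 is free, so the natural (transversality) condition is ∂L/∂y' |_{x=5} = 0, i.e. y'(5) = 0.
Compute y'(x) = A k sinh(k x) + B k cosh(k x), so
    y'(5) = A k sinh(k·5) + B k cosh(k·5) = 0
    ⇒ B = −A tanh(k·5) = − 4 tanh(sqrt(12)·5).
Therefore the extremal is
    y(x) = 4 cosh(sqrt(12) x) − 4 tanh(sqrt(12)·5) sinh(sqrt(12) x).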